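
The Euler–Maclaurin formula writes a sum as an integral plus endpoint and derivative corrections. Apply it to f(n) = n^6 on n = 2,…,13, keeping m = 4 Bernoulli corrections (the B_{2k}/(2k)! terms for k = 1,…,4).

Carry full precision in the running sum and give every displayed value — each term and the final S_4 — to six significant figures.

∫_2^13 x^6 dx evaluates to 8.96406e+06.
Boundary: ½(f(2) + f(13)) = ½(64.0000 + 4.82681e+06) = 2.41344e+06.
Integral + boundary = 1.13775e+07.
Correction k=1: B_{2}/2! · (f^{(1)}(13) − f^{(1)}(2)) = 1/12 · (2.22776e+06 − 192.000) = 185630.
Partial sum through k=1: 1.15631e+07.
Correction k=2: B_{4}/4! · (f^{(3)}(13) − f^{(3)}(2)) = −1/720 · (263640 − 960.000) = -364.833.
Partial sum through k=2: 1.15628e+07.
Correction k=3: B_{6}/6! · (f^{(5)}(13) − f^{(5)}(2)) = 1/30240 · (9360.00 − 1440.00) = 0.261905.
Partial sum through k=3: 1.15628e+07.
Correction k=4: B_{8}/8! · (f^{(7)}(13) − f^{(7)}(2)) = −1/1209600 · (0.00000 − 0.00000) = 0.00000.

S_4 ≈ 1.15628e+07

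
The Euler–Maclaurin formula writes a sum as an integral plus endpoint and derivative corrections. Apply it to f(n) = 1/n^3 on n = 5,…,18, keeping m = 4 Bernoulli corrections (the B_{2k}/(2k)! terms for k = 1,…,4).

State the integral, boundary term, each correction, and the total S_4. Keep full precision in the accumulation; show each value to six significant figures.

S_4 ≈ 0.0229350

The integral term ∫_5^18 1/x^3 dx = 0.0184568.
½[f(5) + f(18)] = ½[0.00800000 + 0.000171468] = 0.00408573.
Integral + boundary = 0.0225425.
Correction k=1: B_{2}/2! · (f^{(1)}(18) − f^{(1)}(5)) = 1/12 · (-2.85780e-05 − (-0.00480000)) = 0.000397619.
Partial sum through k=1: 0.0229401.
Correction k=2: B_{4}/4! · (f^{(3)}(18) − f^{(3)}(5)) = −1/720 · (-1.76407e-06 − (-0.00384000)) = -5.33088e-06.
Partial sum through k=2: 0.0229348.
Correction k=3: B_{6}/6! · (f^{(5)}(18) − f^{(5)}(5)) = 1/30240 · (-2.28676e-07 − (-0.00645120)) = 2.13326e-07.
Partial sum through k=3: 0.0229350.
Correction k=4: B_{8}/8! · (f^{(7)}(18) − f^{(7)}(5)) = −1/1209600 · (-5.08169e-08 − (-0.0185795)) = -1.53600e-08.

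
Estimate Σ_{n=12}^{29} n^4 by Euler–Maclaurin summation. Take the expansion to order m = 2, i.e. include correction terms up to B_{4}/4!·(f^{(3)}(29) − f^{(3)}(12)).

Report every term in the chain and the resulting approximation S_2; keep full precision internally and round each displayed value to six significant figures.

S_2 ≈ 4.42402e+06

The integral term ∫_12^29 x^4 dx = 4.05246e+06.
Endpoint term: (f(12) + f(29))/2 = (20736.0 + 707281)/2 = 364008.
Running total after boundary: 4.41647e+06.
Order-1 term: 1/12 · (97556.0 − 6912.00) = 7553.67.
Partial sum through k=1: 4.42403e+06.
Order-2 term: −1/720 · (696.000 − 288.000) = -0.566667.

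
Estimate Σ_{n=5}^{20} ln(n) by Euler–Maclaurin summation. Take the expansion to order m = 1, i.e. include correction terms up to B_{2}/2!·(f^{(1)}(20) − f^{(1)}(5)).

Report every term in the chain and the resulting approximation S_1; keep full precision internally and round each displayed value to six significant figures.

∫_5^20 ln(x) dx evaluates to 36.8675.
½[f(5) + f(20)] = ½[1.60944 + 2.99573] = 2.30259.
So far: 39.1700.
Correction k=1: B_{2}/2! · (f^{(1)}(20) − f^{(1)}(5)) = 1/12 · (0.0500000 − 0.200000) = -0.0125000.

S_1 ≈ 39.1575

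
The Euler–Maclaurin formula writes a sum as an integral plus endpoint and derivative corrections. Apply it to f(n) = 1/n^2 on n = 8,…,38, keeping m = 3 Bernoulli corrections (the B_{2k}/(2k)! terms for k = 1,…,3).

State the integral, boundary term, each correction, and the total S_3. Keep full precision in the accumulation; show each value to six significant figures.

Integral: ∫_8^38 1/x^2 dx = 0.0986842.
Boundary: ½(f(8) + f(38)) = ½(0.0156250 + 0.000692521) = 0.00815876.
Integral + boundary = 0.106843.
k=1: B_{2}/(2)! × [f^{(1)}(38) − f^{(1)}(8)] = 1/12 × (-3.64485e-05 − (-0.00390625)) = 0.000322483.
After k=1: 0.107165.
k=2: B_{4}/(4)! × [f^{(3)}(38) − f^{(3)}(8)] = −1/720 × (-3.02896e-07 − (-0.000732422)) = -1.01683e-06.
After k=2: 0.107164.
k=3: B_{6}/(6)! × [f^{(5)}(38) − f^{(5)}(8)] = 1/30240 × (-6.29285e-09 − (-0.000343323)) = 1.13531e-08.

S_3 ≈ 0.107164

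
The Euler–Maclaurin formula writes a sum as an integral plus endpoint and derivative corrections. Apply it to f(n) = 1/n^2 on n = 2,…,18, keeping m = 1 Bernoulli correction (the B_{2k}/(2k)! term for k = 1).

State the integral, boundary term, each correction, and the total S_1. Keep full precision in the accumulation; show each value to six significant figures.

Integral: ∫_2^18 1/x^2 dx = 0.444444.
½[f(2) + f(18)] = ½[0.250000 + 0.00308642] = 0.126543.
So far: 0.570988.
k=1: B_{2}/(2)! × [f^{(1)}(18) − f^{(1)}(2)] = 1/12 × (-0.000342936 − (-0.250000)) = 0.0208048.

S_1 ≈ 0.591792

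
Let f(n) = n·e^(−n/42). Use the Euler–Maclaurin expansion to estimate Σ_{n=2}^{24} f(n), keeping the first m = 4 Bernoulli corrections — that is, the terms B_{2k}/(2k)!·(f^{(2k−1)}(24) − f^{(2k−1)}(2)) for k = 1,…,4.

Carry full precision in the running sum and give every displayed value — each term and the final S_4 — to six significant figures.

S_4 ≈ 204.338

∫_2^24 x·e^(−x/42) dx evaluates to 196.664.
Endpoint term: (f(2) + f(24))/2 = (1.90699 + 13.5532)/2 = 7.73011.
Running total after boundary: 204.394.
Order-1 term: 1/12 · (0.242022 − 0.908092) = -0.0555059.
Running total after k=1: 204.338.
Order-2 term: −1/720 · (0.000777471 − 0.00159585) = 1.13664e-06.
Running total after k=2: 204.338.
Order-3 term: 1/30240 · (8.03708e-07 − 1.51753e-06) = -2.36051e-11.
Running total after k=3: 204.338.
Order-4 term: −1/1209600 · (6.61379e-10 − 1.20769e-09) = 4.51650e-16.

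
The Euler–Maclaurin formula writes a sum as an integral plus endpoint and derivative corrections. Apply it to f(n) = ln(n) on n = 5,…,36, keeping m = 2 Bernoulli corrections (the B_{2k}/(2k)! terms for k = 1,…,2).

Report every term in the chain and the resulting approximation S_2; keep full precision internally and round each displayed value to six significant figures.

S_2 ≈ 92.5416

The integral term ∫_5^36 ln(x) dx = 89.9595.
Boundary: ½(f(5) + f(36)) = ½(1.60944 + 3.58352) = 2.59648.
So far: 92.5560.
Order-1 term: 1/12 · (0.0277778 − 0.200000) = -0.0143519.
Partial sum through k=1: 92.5416.
Order-2 term: −1/720 · (4.28669e-05 − 0.0160000) = 2.21627e-05.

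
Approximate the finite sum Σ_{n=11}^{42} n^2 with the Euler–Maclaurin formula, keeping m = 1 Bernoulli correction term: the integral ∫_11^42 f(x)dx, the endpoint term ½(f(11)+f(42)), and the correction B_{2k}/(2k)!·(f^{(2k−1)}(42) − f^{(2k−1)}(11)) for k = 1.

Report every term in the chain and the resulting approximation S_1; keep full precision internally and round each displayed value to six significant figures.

S_1 ≈ 25200.0

Integral: ∫_11^42 x^2 dx = 24252.3.
Endpoint term: (f(11) + f(42))/2 = (121.000 + 1764.00)/2 = 942.500.
So far: 25194.8.
Order-1 term: 1/12 · (84.0000 − 22.0000) = 5.16667.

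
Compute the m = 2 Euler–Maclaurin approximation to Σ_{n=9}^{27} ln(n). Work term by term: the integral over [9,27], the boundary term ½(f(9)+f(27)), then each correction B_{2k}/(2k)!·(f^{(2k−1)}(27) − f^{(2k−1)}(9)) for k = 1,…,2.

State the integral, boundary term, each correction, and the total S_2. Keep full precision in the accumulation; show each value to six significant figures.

∫_9^27 ln(x) dx evaluates to 51.2126.
Endpoint term: (f(9) + f(27))/2 = (2.19722 + 3.29584)/2 = 2.74653.
So far: 53.9591.
Order-1 term: 1/12 · (0.0370370 − 0.111111) = -0.00617284.
After k=1: 53.9529.
Order-2 term: −1/720 · (0.000101611 − 0.00274348) = 3.66927e-06.

S_2 ≈ 53.9529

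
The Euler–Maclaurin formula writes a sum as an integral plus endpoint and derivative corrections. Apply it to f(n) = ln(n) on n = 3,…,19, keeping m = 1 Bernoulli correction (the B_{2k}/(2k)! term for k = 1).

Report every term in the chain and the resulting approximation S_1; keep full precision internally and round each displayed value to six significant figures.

S_1 ≈ 38.6466

The integral term ∫_3^19 ln(x) dx = 36.6485.
Endpoint term: (f(3) + f(19))/2 = (1.09861 + 2.94444)/2 = 2.02153.
Integral + boundary = 38.6700.
k=1: B_{2}/(2)! × [f^{(1)}(19) − f^{(1)}(3)] = 1/12 × (0.0526316 − 0.333333) = -0.0233918.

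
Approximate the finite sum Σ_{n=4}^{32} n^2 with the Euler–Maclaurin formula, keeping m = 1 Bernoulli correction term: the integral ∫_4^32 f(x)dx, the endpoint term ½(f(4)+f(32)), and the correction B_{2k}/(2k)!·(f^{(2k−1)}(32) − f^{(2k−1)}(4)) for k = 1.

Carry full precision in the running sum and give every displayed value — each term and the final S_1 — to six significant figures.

The integral term ∫_4^32 x^2 dx = 10901.3.
Endpoint term: (f(4) + f(32))/2 = (16.0000 + 1024.00)/2 = 520.000.
Integral + boundary = 11421.3.
k=1: B_{2}/(2)! × [f^{(1)}(32) − f^{(1)}(4)] = 1/12 × (64.0000 − 8.00000) = 4.66667.

S_1 ≈ 11426.0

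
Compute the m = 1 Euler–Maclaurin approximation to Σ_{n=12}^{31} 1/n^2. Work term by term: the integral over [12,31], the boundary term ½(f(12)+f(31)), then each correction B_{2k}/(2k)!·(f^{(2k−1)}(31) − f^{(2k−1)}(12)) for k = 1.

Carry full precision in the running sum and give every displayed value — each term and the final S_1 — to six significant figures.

The integral term ∫_12^31 1/x^2 dx = 0.0510753.
Endpoint term: (f(12) + f(31))/2 = (0.00694444 + 0.00104058)/2 = 0.00399251.
Running total after boundary: 0.0550678.
k=1: B_{2}/(2)! × [f^{(1)}(31) − f^{(1)}(12)] = 1/12 × (-6.71344e-05 − (-0.00115741)) = 9.08561e-05.

S_1 ≈ 0.0551586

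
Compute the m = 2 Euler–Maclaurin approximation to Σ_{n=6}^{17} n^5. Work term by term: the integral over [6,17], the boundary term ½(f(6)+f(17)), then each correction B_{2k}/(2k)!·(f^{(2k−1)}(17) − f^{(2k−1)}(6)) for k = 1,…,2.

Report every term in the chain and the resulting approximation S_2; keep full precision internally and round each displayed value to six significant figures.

∫_6^17 x^5 dx evaluates to 4.01515e+06.
Boundary: ½(f(6) + f(17)) = ½(7776.00 + 1.41986e+06) = 713816.
Running total after boundary: 4.72897e+06.
Order-1 term: 1/12 · (417605 − 6480.00) = 34260.4.
Partial sum through k=1: 4.76323e+06.
Order-2 term: −1/720 · (17340.0 − 2160.00) = -21.0833.

S_2 ≈ 4.76321e+06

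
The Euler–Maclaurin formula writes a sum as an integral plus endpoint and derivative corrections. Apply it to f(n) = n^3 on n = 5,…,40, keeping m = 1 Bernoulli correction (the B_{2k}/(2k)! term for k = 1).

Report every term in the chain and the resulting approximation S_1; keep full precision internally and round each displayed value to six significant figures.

∫_5^40 x^3 dx evaluates to 639844.
½[f(5) + f(40)] = ½[125.000 + 64000.0] = 32062.5.
So far: 671906.
Order-1 term: 1/12 · (4800.00 − 75.0000) = 393.750.

S_1 ≈ 672300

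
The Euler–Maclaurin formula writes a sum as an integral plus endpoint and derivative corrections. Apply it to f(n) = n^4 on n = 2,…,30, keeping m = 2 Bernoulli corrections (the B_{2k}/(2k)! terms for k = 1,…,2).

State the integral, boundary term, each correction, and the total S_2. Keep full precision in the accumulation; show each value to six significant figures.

S_2 ≈ 5.27400e+06

Integral: ∫_2^30 x^4 dx = 4.85999e+06.
Endpoint term: (f(2) + f(30))/2 = (16.0000 + 810000)/2 = 405008.
So far: 5.26500e+06.
Correction k=1: B_{2}/2! · (f^{(1)}(30) − f^{(1)}(2)) = 1/12 · (108000 − 32.0000) = 8997.33.
Partial sum through k=1: 5.27400e+06.
Correction k=2: B_{4}/4! · (f^{(3)}(30) − f^{(3)}(2)) = −1/720 · (720.000 − 48.0000) = -0.933333.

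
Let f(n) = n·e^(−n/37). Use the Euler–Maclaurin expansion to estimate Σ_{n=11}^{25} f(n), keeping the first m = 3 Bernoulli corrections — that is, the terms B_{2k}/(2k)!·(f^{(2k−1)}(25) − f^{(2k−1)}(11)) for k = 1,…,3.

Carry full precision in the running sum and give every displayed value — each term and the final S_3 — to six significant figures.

S_3 ≈ 162.454

The integral term ∫_11^25 x·e^(−x/37) dx = 152.038.
Endpoint term: (f(11) + f(25))/2 = (8.17105 + 12.7203)/2 = 10.4457.
Integral + boundary = 162.484.
Order-1 term: 1/12 · (0.165020 − 0.521984) = -0.0297470.
After k=1: 162.454.
Order-2 term: −1/720 · (0.000863875 − 0.00146649) = 8.36970e-07.
After k=2: 162.454.
Order-3 term: 1/30240 · (1.17400e-06 − 1.86391e-06) = -2.28145e-11.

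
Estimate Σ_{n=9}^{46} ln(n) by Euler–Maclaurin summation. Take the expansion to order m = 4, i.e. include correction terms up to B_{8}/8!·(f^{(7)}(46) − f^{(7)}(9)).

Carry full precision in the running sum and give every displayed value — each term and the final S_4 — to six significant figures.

S_4 ≈ 122.348

The integral term ∫_9^46 ln(x) dx = 119.342.
½[f(9) + f(46)] = ½[2.19722 + 3.82864] = 3.01293.
Running total after boundary: 122.355.
Correction k=1: B_{2}/2! · (f^{(1)}(46) − f^{(1)}(9)) = 1/12 · (0.0217391 − 0.111111) = -0.00744767.
After k=1: 122.348.
Correction k=2: B_{4}/4! · (f^{(3)}(46) − f^{(3)}(9)) = −1/720 · (2.05474e-05 − 0.00274348) = 3.78186e-06.
After k=2: 122.348.
Correction k=3: B_{6}/6! · (f^{(5)}(46) − f^{(5)}(9)) = 1/30240 · (1.16526e-07 − 0.000406442) = -1.34367e-08.
After k=3: 122.348.
Correction k=4: B_{8}/8! · (f^{(7)}(46) − f^{(7)}(9)) = −1/1209600 · (1.65207e-09 − 0.000150534) = 1.24448e-10.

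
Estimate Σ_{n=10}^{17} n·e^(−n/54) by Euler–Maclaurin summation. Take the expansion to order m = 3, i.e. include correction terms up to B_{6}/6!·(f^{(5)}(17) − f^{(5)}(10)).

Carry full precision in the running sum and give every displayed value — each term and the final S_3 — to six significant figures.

S_3 ≈ 83.5802

The integral term ∫_10^17 x·e^(−x/54) dx = 73.2358.
½[f(10) + f(17)] = ½[8.30950 + 12.4087] = 10.3591.
Integral + boundary = 83.5949.
Order-1 term: 1/12 · (0.500133 − 0.677071) = -0.0147448.
After k=1: 83.5802.
Order-2 term: −1/720 · (0.000672147 − 0.000802116) = 1.80513e-07.
After k=2: 83.5802.
Order-3 term: 1/30240 · (4.02188e-07 − 4.70522e-07) = -2.25970e-12.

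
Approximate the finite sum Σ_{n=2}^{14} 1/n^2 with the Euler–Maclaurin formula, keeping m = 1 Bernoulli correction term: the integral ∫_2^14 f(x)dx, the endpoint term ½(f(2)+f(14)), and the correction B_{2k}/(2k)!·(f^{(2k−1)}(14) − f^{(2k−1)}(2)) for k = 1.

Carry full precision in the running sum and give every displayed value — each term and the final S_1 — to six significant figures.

S_1 ≈ 0.576895

The integral term ∫_2^14 1/x^2 dx = 0.428571.
½[f(2) + f(14)] = ½[0.250000 + 0.00510204] = 0.127551.
So far: 0.556122.
Correction k=1: B_{2}/2! · (f^{(1)}(14) − f^{(1)}(2)) = 1/12 · (-0.000728863 − (-0.250000)) = 0.0207726.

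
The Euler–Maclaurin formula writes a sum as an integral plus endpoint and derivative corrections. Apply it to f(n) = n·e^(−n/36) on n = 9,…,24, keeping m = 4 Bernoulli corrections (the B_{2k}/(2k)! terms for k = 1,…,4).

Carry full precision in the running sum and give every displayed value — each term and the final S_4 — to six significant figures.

The integral term ∫_9^24 x·e^(−x/36) dx = 152.676.
Boundary: ½(f(9) + f(24)) = ½(7.00921 + 12.3220) = 9.66561.
Running total after boundary: 162.342.
Correction k=1: B_{2}/2! · (f^{(1)}(24) − f^{(1)}(9)) = 1/12 · (0.171139 − 0.584101) = -0.0344135.
Running total after k=1: 162.307.
Correction k=2: B_{4}/4! · (f^{(3)}(24) − f^{(3)}(9)) = −1/720 · (0.000924362 − 0.00165255) = 1.01137e-06.
Running total after k=2: 162.307.
Correction k=3: B_{6}/6! · (f^{(5)}(24) − f^{(5)}(9)) = 1/30240 · (1.32459e-06 − 2.20247e-06) = -2.90303e-11.
Running total after k=3: 162.307.
Correction k=4: B_{8}/8! · (f^{(7)}(24) − f^{(7)}(9)) = −1/1209600 · (1.49378e-09 − 2.41499e-09) = 7.61578e-16.

S_4 ≈ 162.307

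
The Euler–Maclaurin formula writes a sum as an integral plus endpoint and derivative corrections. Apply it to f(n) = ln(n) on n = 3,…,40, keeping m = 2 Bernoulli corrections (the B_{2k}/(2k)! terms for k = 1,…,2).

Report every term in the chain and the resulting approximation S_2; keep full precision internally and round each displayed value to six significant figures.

S_2 ≈ 109.627

∫_3^40 ln(x) dx evaluates to 107.259.
Endpoint term: (f(3) + f(40))/2 = (1.09861 + 3.68888)/2 = 2.39375.
Integral + boundary = 109.653.
Order-1 term: 1/12 · (0.0250000 − 0.333333) = -0.0256944.
Partial sum through k=1: 109.627.
Order-2 term: −1/720 · (3.12500e-05 − 0.0740741) = 0.000102837.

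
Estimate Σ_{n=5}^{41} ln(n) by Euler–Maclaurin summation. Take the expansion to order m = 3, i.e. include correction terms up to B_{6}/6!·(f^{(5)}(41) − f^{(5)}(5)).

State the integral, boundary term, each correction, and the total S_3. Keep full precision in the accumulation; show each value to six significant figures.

S_3 ≈ 110.856

Integral: ∫_5^41 ln(x) dx = 108.209.
Boundary: ½(f(5) + f(41)) = ½(1.60944 + 3.71357) = 2.66150.
Integral + boundary = 110.871.
Order-1 term: 1/12 · (0.0243902 − 0.200000) = -0.0146341.
Partial sum through k=1: 110.856.
Order-2 term: −1/720 · (2.90187e-05 − 0.0160000) = 2.21819e-05.
Partial sum through k=2: 110.856.
Order-3 term: 1/30240 · (2.07153e-07 − 0.00768000) = -2.53961e-07.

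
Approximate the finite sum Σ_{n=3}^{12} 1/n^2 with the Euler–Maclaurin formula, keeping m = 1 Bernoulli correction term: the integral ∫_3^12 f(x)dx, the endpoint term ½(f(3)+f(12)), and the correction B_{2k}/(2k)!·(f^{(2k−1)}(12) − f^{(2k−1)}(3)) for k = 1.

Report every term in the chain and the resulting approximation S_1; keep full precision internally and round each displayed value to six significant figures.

S_1 ≈ 0.315104

∫_3^12 1/x^2 dx evaluates to 0.250000.
Boundary: ½(f(3) + f(12)) = ½(0.111111 + 0.00694444) = 0.0590278.
So far: 0.309028.
k=1: B_{2}/(2)! × [f^{(1)}(12) − f^{(1)}(3)] = 1/12 × (-0.00115741 − (-0.0740741)) = 0.00607639.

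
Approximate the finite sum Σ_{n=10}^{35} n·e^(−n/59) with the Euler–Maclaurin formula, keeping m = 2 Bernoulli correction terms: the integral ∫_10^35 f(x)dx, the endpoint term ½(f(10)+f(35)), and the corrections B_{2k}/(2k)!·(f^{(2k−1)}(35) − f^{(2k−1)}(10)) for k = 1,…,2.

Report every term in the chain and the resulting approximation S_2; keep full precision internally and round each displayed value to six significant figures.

The integral term ∫_10^35 x·e^(−x/59) dx = 371.892.
Endpoint term: (f(10) + f(35))/2 = (8.44094 + 19.3391)/2 = 13.8900.
Running total after boundary: 385.782.
Correction k=1: B_{2}/2! · (f^{(1)}(35) − f^{(1)}(10)) = 1/12 · (0.224764 − 0.701027) = -0.0396886.
Running total after k=1: 385.742.
Correction k=2: B_{4}/4! · (f^{(3)}(35) − f^{(3)}(10)) = −1/720 · (0.000382032 − 0.000686359) = 4.22676e-07.

S_2 ≈ 385.742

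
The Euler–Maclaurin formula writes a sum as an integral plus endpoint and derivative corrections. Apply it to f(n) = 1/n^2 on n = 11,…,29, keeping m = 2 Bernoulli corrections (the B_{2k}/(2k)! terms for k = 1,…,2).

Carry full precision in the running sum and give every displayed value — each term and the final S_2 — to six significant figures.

S_2 ≈ 0.0612713

Integral: ∫_11^29 1/x^2 dx = 0.0564263.
Boundary: ½(f(11) + f(29)) = ½(0.00826446 + 0.00118906) = 0.00472676.
So far: 0.0611531.
Order-1 term: 1/12 · (-8.20042e-05 − (-0.00150263)) = 0.000118385.
Partial sum through k=1: 0.0612715.
Order-2 term: −1/720 · (-1.17010e-06 − (-0.000149021)) = -2.05349e-07.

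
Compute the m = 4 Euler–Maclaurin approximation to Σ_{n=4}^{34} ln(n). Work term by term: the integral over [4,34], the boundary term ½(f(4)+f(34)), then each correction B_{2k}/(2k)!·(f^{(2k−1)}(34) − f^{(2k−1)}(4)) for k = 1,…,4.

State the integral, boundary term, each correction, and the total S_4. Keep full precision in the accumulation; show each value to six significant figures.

S_4 ≈ 86.7891

Integral: ∫_4^34 ln(x) dx = 84.3511.
½[f(4) + f(34)] = ½[1.38629 + 3.52636] = 2.45633.
So far: 86.8074.
Correction k=1: B_{2}/2! · (f^{(1)}(34) − f^{(1)}(4)) = 1/12 · (0.0294118 − 0.250000) = -0.0183824.
Running total after k=1: 86.7890.
Correction k=2: B_{4}/4! · (f^{(3)}(34) − f^{(3)}(4)) = −1/720 · (5.08854e-05 − 0.0312500) = 4.33321e-05.
Running total after k=2: 86.7891.
Correction k=3: B_{6}/6! · (f^{(5)}(34) − f^{(5)}(4)) = 1/30240 · (5.28222e-07 − 0.0234375) = -7.75032e-07.
Running total after k=3: 86.7891.
Correction k=4: B_{8}/8! · (f^{(7)}(34) − f^{(7)}(4)) = −1/1209600 · (1.37082e-08 − 0.0439453) = 3.63304e-08.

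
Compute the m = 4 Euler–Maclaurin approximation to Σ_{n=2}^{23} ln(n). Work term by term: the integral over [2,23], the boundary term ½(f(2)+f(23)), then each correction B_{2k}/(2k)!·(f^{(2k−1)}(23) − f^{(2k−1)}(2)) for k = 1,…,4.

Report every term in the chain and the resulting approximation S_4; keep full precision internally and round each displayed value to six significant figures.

The integral term ∫_2^23 ln(x) dx = 49.7301.
Endpoint term: (f(2) + f(23))/2 = (0.693147 + 3.13549)/2 = 1.91432.
Running total after boundary: 51.6444.
k=1: B_{2}/(2)! × [f^{(1)}(23) − f^{(1)}(2)] = 1/12 × (0.0434783 − 0.500000) = -0.0380435.
Partial sum through k=1: 51.6063.
k=2: B_{4}/(4)! × [f^{(3)}(23) − f^{(3)}(2)] = −1/720 × (0.000164379 − 0.250000) = 0.000346994.
Partial sum through k=2: 51.6067.
k=3: B_{6}/(6)! × [f^{(5)}(23) − f^{(5)}(2)] = 1/30240 × (3.72883e-06 − 0.750000) = -2.48015e-05.
Partial sum through k=3: 51.6067.
k=4: B_{8}/(8)! × [f^{(7)}(23) − f^{(7)}(2)] = −1/1209600 × (2.11465e-07 − 5.62500) = 4.65030e-06.

S_4 ≈ 51.6067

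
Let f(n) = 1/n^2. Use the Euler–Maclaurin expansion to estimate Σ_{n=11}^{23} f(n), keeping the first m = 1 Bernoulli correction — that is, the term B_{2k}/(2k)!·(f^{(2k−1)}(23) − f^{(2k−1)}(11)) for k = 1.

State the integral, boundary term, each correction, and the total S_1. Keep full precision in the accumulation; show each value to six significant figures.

S_1 ≈ 0.0526198

Integral: ∫_11^23 1/x^2 dx = 0.0474308.
½[f(11) + f(23)] = ½[0.00826446 + 0.00189036] = 0.00507741.
So far: 0.0525082.
k=1: B_{2}/(2)! × [f^{(1)}(23) − f^{(1)}(11)] = 1/12 × (-0.000164379 − (-0.00150263)) = 0.000111521.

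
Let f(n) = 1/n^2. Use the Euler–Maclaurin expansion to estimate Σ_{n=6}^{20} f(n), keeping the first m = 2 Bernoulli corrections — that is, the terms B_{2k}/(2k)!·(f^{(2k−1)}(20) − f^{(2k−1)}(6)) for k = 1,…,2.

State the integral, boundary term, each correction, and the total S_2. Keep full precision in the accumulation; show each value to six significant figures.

S_2 ≈ 0.132552

∫_6^20 1/x^2 dx evaluates to 0.116667.
Endpoint term: (f(6) + f(20))/2 = (0.0277778 + 0.00250000)/2 = 0.0151389.
Running total after boundary: 0.131806.
k=1: B_{2}/(2)! × [f^{(1)}(20) − f^{(1)}(6)] = 1/12 × (-0.000250000 − (-0.00925926)) = 0.000750772.
After k=1: 0.132556.
k=2: B_{4}/(4)! × [f^{(3)}(20) − f^{(3)}(6)] = −1/720 × (-7.50000e-06 − (-0.00308642)) = -4.27628e-06.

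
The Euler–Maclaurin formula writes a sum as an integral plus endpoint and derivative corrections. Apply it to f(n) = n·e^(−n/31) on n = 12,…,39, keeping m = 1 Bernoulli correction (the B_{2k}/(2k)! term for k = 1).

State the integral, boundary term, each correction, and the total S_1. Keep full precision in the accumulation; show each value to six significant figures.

Integral: ∫_12^39 x·e^(−x/31) dx = 288.419.
Boundary: ½(f(12) + f(39)) = ½(8.14830 + 11.0839) = 9.61612.
Running total after boundary: 298.035.
Correction k=1: B_{2}/2! · (f^{(1)}(39) − f^{(1)}(12)) = 1/12 · (-0.0733429 − 0.416177) = -0.0407933.

S_1 ≈ 297.994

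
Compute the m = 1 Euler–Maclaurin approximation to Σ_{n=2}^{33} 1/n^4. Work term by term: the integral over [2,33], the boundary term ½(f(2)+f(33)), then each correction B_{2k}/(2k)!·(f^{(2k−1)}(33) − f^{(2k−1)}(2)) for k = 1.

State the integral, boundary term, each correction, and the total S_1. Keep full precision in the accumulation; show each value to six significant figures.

S_1 ≈ 0.0833245

The integral term ∫_2^33 1/x^4 dx = 0.0416574.
½[f(2) + f(33)] = ½[0.0625000 + 8.43226e-07] = 0.0312504.
So far: 0.0729078.
Correction k=1: B_{2}/2! · (f^{(1)}(33) − f^{(1)}(2)) = 1/12 · (-1.02209e-07 − (-0.125000)) = 0.0104167.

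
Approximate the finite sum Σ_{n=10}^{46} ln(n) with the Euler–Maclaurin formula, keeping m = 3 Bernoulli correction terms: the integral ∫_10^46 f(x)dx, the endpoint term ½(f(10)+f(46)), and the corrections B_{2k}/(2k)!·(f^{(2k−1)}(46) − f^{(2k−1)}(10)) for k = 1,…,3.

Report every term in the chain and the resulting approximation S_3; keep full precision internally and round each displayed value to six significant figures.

S_3 ≈ 120.151

∫_10^46 ln(x) dx evaluates to 117.092.
Boundary: ½(f(10) + f(46)) = ½(2.30259 + 3.82864) = 3.06561.
So far: 120.157.
Order-1 term: 1/12 · (0.0217391 − 0.100000) = -0.00652174.
Running total after k=1: 120.151.
Order-2 term: −1/720 · (2.05474e-05 − 0.00200000) = 2.74924e-06.
Running total after k=2: 120.151.
Order-3 term: 1/30240 · (1.16526e-07 − 0.000240000) = -7.93265e-09.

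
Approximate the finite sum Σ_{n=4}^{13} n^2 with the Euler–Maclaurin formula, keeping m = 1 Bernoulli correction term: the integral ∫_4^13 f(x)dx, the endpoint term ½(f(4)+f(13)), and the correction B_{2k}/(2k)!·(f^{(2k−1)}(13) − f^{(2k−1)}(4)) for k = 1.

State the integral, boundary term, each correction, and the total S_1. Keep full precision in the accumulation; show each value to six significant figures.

S_1 ≈ 805.000

Integral: ∫_4^13 x^2 dx = 711.000.
Endpoint term: (f(4) + f(13))/2 = (16.0000 + 169.000)/2 = 92.5000.
Running total after boundary: 803.500.
Correction k=1: B_{2}/2! · (f^{(1)}(13) − f^{(1)}(4)) = 1/12 · (26.0000 − 8.00000) = 1.50000.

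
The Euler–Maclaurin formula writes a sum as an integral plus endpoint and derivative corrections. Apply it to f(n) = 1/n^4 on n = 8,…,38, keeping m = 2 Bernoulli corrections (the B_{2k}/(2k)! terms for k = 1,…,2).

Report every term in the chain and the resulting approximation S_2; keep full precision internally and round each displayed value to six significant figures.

∫_8^38 1/x^4 dx evaluates to 0.000644967.
Endpoint term: (f(8) + f(38))/2 = (0.000244141 + 4.79585e-07)/2 = 0.000122310.
Integral + boundary = 0.000767277.
Correction k=1: B_{2}/2! · (f^{(1)}(38) − f^{(1)}(8)) = 1/12 · (-5.04826e-08 − (-0.000122070)) = 1.01683e-05.
Running total after k=1: 0.000777445.
Correction k=2: B_{4}/4! · (f^{(3)}(38) − f^{(3)}(8)) = −1/720 · (-1.04881e-09 − (-5.72205e-05)) = -7.94714e-08.

S_2 ≈ 0.000777366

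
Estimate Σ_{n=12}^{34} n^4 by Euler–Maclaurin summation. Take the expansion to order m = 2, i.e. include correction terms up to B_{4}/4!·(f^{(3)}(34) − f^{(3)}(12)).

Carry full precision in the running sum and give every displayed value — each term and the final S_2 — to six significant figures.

The integral term ∫_12^34 x^4 dx = 9.03732e+06.
½[f(12) + f(34)] = ½[20736.0 + 1.33634e+06] = 678536.
So far: 9.71585e+06.
Order-1 term: 1/12 · (157216 − 6912.00) = 12525.3.
After k=1: 9.72838e+06.
Order-2 term: −1/720 · (816.000 − 288.000) = -0.733333.

S_2 ≈ 9.72838e+06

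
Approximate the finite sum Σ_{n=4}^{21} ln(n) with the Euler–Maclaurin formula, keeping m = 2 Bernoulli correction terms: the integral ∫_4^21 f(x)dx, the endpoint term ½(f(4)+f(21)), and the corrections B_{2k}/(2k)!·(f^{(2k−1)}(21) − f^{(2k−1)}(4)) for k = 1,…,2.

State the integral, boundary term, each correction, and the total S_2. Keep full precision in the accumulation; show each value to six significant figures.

The integral term ∫_4^21 ln(x) dx = 41.3898.
½[f(4) + f(21)] = ½[1.38629 + 3.04452] = 2.21541.
Running total after boundary: 43.6052.
Correction k=1: B_{2}/2! · (f^{(1)}(21) − f^{(1)}(4)) = 1/12 · (0.0476190 − 0.250000) = -0.0168651.
Running total after k=1: 43.5883.
Correction k=2: B_{4}/4! · (f^{(3)}(21) − f^{(3)}(4)) = −1/720 · (0.000215959 − 0.0312500) = 4.31028e-05.

S_2 ≈ 43.5884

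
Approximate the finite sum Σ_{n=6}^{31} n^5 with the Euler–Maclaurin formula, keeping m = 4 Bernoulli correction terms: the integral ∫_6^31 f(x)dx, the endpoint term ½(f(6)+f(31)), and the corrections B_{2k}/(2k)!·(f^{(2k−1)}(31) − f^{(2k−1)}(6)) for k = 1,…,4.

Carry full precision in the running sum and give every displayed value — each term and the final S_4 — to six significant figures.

∫_6^31 x^5 dx evaluates to 1.47910e+08.
Boundary: ½(f(6) + f(31)) = ½(7776.00 + 2.86292e+07) = 1.43185e+07.
Running total after boundary: 1.62228e+08.
Order-1 term: 1/12 · (4.61760e+06 − 6480.00) = 384260.
Partial sum through k=1: 1.62612e+08.
Order-2 term: −1/720 · (57660.0 − 2160.00) = -77.0833.
Partial sum through k=2: 1.62612e+08.
Order-3 term: 1/30240 · (120.000 − 120.000) = 0.00000.
Partial sum through k=3: 1.62612e+08.
Order-4 term: −1/1209600 · (0.00000 − 0.00000) = 0.00000.

S_4 ≈ 1.62612e+08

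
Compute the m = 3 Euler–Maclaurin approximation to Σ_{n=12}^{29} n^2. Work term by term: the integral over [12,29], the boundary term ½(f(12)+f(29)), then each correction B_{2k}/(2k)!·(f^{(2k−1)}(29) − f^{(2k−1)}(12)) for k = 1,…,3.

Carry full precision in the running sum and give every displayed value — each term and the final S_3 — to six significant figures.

S_3 ≈ 8049.00

Integral: ∫_12^29 x^2 dx = 7553.67.
Boundary: ½(f(12) + f(29)) = ½(144.000 + 841.000) = 492.500.
Integral + boundary = 8046.17.
Correction k=1: B_{2}/2! · (f^{(1)}(29) − f^{(1)}(12)) = 1/12 · (58.0000 − 24.0000) = 2.83333.
After k=1: 8049.00.
Correction k=2: B_{4}/4! · (f^{(3)}(29) − f^{(3)}(12)) = −1/720 · (0.00000 − 0.00000) = 0.00000.
After k=2: 8049.00.
Correction k=3: B_{6}/6! · (f^{(5)}(29) − f^{(5)}(12)) = 1/30240 · (0.00000 − 0.00000) = 0.00000.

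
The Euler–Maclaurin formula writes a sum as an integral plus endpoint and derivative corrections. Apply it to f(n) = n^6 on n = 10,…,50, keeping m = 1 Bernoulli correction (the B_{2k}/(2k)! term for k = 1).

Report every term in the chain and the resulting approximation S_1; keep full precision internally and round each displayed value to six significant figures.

The integral term ∫_10^50 x^6 dx = 1.11606e+11.
Boundary: ½(f(10) + f(50)) = ½(1.00000e+06 + 1.56250e+10) = 7.81300e+09.
Running total after boundary: 1.19419e+11.
Order-1 term: 1/12 · (1.87500e+09 − 600000) = 1.56200e+08.

S_1 ≈ 1.19575e+11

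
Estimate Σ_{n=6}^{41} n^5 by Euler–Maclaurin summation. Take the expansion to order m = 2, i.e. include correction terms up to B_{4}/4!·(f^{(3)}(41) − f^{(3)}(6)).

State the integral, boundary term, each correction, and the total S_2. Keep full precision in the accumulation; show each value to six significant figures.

The integral term ∫_6^41 x^5 dx = 7.91676e+08.
Endpoint term: (f(6) + f(41))/2 = (7776.00 + 1.15856e+08)/2 = 5.79320e+07.
Integral + boundary = 8.49608e+08.
Order-1 term: 1/12 · (1.41288e+07 − 6480.00) = 1.17686e+06.
Running total after k=1: 8.50785e+08.
Order-2 term: −1/720 · (100860 − 2160.00) = -137.083.

S_2 ≈ 8.50785e+08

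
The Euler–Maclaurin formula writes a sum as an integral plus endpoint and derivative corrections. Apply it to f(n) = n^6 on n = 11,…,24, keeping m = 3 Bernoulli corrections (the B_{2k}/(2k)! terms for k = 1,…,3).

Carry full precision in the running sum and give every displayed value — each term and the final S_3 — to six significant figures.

∫_11^24 x^6 dx evaluates to 6.52426e+08.
Endpoint term: (f(11) + f(24))/2 = (1.77156e+06 + 1.91103e+08)/2 = 9.64373e+07.
Running total after boundary: 7.48864e+08.
k=1: B_{2}/(2)! × [f^{(1)}(24) − f^{(1)}(11)] = 1/12 × (4.77757e+07 − 966306) = 3.90079e+06.
After k=1: 7.52764e+08.
k=2: B_{4}/(4)! × [f^{(3)}(24) − f^{(3)}(11)] = −1/720 × (1.65888e+06 − 159720) = -2082.17.
After k=2: 7.52762e+08.
k=3: B_{6}/(6)! × [f^{(5)}(24) − f^{(5)}(11)] = 1/30240 × (17280.0 − 7920.00) = 0.309524.

S_3 ≈ 7.52762e+08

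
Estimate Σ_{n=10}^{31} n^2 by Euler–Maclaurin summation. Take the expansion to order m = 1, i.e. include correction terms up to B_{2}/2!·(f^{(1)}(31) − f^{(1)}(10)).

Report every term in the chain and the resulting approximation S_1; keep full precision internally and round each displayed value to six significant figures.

Integral: ∫_10^31 x^2 dx = 9597.00.
½[f(10) + f(31)] = ½[100.000 + 961.000] = 530.500.
Integral + boundary = 10127.5.
k=1: B_{2}/(2)! × [f^{(1)}(31) − f^{(1)}(10)] = 1/12 × (62.0000 − 20.0000) = 3.50000.

S_1 ≈ 10131.0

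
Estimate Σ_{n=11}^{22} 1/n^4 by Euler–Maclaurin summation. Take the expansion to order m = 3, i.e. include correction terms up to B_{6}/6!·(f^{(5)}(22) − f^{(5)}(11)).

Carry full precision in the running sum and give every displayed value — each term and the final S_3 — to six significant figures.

S_3 ≈ 0.000257415

The integral term ∫_11^22 1/x^4 dx = 0.000219133.
½[f(11) + f(22)] = ½[6.83013e-05 + 4.26883e-06] = 3.62851e-05.
So far: 0.000255419.
k=1: B_{2}/(2)! × [f^{(1)}(22) − f^{(1)}(11)] = 1/12 × (-7.76152e-07 − (-2.48369e-05)) = 2.00506e-06.
After k=1: 0.000257424.
k=2: B_{4}/(4)! × [f^{(3)}(22) − f^{(3)}(11)] = −1/720 × (-4.81086e-08 − (-6.15790e-06)) = -8.48582e-09.
After k=2: 0.000257415.
k=3: B_{6}/(6)! × [f^{(5)}(22) − f^{(5)}(11)] = 1/30240 × (-5.56628e-09 − (-2.84994e-06)) = 9.40598e-11.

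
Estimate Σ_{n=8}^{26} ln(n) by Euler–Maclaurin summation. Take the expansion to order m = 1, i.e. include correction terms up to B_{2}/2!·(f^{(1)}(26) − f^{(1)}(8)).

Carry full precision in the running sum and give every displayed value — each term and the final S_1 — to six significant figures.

S_1 ≈ 52.7365

The integral term ∫_8^26 ln(x) dx = 50.0750.
½[f(8) + f(26)] = ½[2.07944 + 3.25810] = 2.66877.
So far: 52.7437.
Correction k=1: B_{2}/2! · (f^{(1)}(26) − f^{(1)}(8)) = 1/12 · (0.0384615 − 0.125000) = -0.00721154.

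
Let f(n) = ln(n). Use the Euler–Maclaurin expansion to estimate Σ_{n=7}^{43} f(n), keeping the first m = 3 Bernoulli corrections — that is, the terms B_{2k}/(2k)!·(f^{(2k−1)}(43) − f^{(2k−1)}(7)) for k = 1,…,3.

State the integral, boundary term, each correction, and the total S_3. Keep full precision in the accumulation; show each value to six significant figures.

∫_7^43 ln(x) dx evaluates to 112.110.
½[f(7) + f(43)] = ½[1.94591 + 3.76120] = 2.85356.
Running total after boundary: 114.964.
Order-1 term: 1/12 · (0.0232558 − 0.142857) = -0.00996678.
Partial sum through k=1: 114.954.
Order-2 term: −1/720 · (2.51550e-05 − 0.00583090) = 8.06354e-06.
Partial sum through k=2: 114.954.
Order-3 term: 1/30240 · (1.63256e-07 − 0.00142798) = -4.72160e-08.

S_3 ≈ 114.954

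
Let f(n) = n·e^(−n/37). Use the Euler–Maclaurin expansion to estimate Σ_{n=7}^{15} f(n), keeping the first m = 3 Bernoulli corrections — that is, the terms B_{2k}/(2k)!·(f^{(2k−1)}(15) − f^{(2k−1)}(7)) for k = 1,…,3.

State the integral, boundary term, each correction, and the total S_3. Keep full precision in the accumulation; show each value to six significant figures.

Integral: ∫_7^15 x·e^(−x/37) dx = 64.6383.
½[f(7) + f(15)] = ½[5.79341 + 10.0006] = 7.89700.
So far: 72.5353.
Order-1 term: 1/12 · (0.396420 − 0.671051) = -0.0228859.
Running total after k=1: 72.5124.
Order-2 term: −1/720 · (0.00126357 − 0.00169928) = 6.05144e-07.
Running total after k=2: 72.5124.
Order-3 term: 1/30240 · (1.63446e-06 − 2.12446e-06) = -1.62035e-11.

S_3 ≈ 72.5124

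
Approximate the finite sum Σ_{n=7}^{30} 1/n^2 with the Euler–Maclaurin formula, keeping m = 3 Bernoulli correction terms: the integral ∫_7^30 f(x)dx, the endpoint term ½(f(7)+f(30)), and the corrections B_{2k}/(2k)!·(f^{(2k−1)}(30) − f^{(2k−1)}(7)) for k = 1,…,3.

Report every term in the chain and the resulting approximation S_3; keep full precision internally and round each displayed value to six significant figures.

S_3 ≈ 0.120761

Integral: ∫_7^30 1/x^2 dx = 0.109524.
½[f(7) + f(30)] = ½[0.0204082 + 0.00111111] = 0.0107596.
So far: 0.120283.
Order-1 term: 1/12 · (-7.40741e-05 − (-0.00583090)) = 0.000479736.
Running total after k=1: 0.120763.
Order-2 term: −1/720 · (-9.87654e-07 − (-0.00142798)) = -1.98193e-06.
Running total after k=2: 0.120761.
Order-3 term: 1/30240 · (-3.29218e-08 − (-0.000874271)) = 2.89100e-08.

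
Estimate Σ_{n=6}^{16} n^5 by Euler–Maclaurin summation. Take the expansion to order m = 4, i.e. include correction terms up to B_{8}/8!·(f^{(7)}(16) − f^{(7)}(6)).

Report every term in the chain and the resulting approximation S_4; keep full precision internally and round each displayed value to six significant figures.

S_4 ≈ 3.34335e+06

The integral term ∫_6^16 x^5 dx = 2.78843e+06.
Endpoint term: (f(6) + f(16))/2 = (7776.00 + 1.04858e+06)/2 = 528176.
Running total after boundary: 3.31660e+06.
Correction k=1: B_{2}/2! · (f^{(1)}(16) − f^{(1)}(6)) = 1/12 · (327680 − 6480.00) = 26766.7.
Running total after k=1: 3.34337e+06.
Correction k=2: B_{4}/4! · (f^{(3)}(16) − f^{(3)}(6)) = −1/720 · (15360.0 − 2160.00) = -18.3333.
Running total after k=2: 3.34335e+06.
Correction k=3: B_{6}/6! · (f^{(5)}(16) − f^{(5)}(6)) = 1/30240 · (120.000 − 120.000) = 0.00000.
Running total after k=3: 3.34335e+06.
Correction k=4: B_{8}/8! · (f^{(7)}(16) − f^{(7)}(6)) = −1/1209600 · (0.00000 − 0.00000) = 0.00000.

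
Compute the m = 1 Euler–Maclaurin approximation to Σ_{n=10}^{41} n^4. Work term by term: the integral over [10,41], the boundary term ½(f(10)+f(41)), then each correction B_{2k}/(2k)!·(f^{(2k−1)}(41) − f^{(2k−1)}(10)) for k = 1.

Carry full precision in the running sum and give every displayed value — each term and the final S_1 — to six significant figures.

S_1 ≈ 2.45918e+07

The integral term ∫_10^41 x^4 dx = 2.31512e+07.
Boundary: ½(f(10) + f(41)) = ½(10000.0 + 2.82576e+06) = 1.41788e+06.
Integral + boundary = 2.45691e+07.
Correction k=1: B_{2}/2! · (f^{(1)}(41) − f^{(1)}(10)) = 1/12 · (275684 − 4000.00) = 22640.3.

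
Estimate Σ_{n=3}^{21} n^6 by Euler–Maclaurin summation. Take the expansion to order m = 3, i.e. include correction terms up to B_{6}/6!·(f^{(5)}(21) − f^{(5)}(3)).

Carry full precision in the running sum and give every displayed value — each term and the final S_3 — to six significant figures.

S_3 ≈ 3.02222e+08

Integral: ∫_3^21 x^6 dx = 2.57298e+08.
Boundary: ½(f(3) + f(21)) = ½(729.000 + 8.57661e+07) = 4.28834e+07.
Running total after boundary: 3.00181e+08.
Order-1 term: 1/12 · (2.45046e+07 − 1458.00) = 2.04193e+06.
Running total after k=1: 3.02223e+08.
Order-2 term: −1/720 · (1.11132e+06 − 3240.00) = -1539.00.
Running total after k=2: 3.02222e+08.
Order-3 term: 1/30240 · (15120.0 − 2160.00) = 0.428571.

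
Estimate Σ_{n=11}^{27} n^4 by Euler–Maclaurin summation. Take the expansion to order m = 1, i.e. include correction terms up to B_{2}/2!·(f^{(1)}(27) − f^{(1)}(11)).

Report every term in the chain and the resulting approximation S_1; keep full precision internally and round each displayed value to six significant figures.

S_1 ≈ 3.11673e+06

∫_11^27 x^4 dx evaluates to 2.83757e+06.
½[f(11) + f(27)] = ½[14641.0 + 531441] = 273041.
Integral + boundary = 3.11061e+06.
k=1: B_{2}/(2)! × [f^{(1)}(27) − f^{(1)}(11)] = 1/12 × (78732.0 − 5324.00) = 6117.33.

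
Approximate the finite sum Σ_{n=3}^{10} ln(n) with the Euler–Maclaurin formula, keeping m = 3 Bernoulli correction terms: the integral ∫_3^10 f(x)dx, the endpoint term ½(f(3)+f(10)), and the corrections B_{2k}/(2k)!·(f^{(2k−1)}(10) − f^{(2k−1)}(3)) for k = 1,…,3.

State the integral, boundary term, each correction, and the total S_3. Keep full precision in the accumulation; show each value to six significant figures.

S_3 ≈ 14.4113

∫_3^10 ln(x) dx evaluates to 12.7300.
½[f(3) + f(10)] = ½[1.09861 + 2.30259] = 1.70060.
So far: 14.4306.
Correction k=1: B_{2}/2! · (f^{(1)}(10) − f^{(1)}(3)) = 1/12 · (0.100000 − 0.333333) = -0.0194444.
Running total after k=1: 14.4112.
Correction k=2: B_{4}/4! · (f^{(3)}(10) − f^{(3)}(3)) = −1/720 · (0.00200000 − 0.0740741) = 0.000100103.
Running total after k=2: 14.4113.
Correction k=3: B_{6}/6! · (f^{(5)}(10) − f^{(5)}(3)) = 1/30240 · (0.000240000 − 0.0987654) = -3.25812e-06.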